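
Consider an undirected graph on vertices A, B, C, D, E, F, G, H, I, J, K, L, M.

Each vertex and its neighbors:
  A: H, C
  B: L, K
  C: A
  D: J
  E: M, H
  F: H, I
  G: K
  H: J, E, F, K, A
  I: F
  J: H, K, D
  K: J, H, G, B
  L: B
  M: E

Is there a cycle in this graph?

DFS, tracking each vertex's parent; an edge to a visited non-parent vertex closes a cycle.
Start from B:
visit B (parent –)
  visit L (parent B)
    L–B: parent, skip
  visit K (parent B)
    visit J (parent K)
      visit H (parent J)
        H–J: parent, skip
        visit E (parent H)
          visit M (parent E)
            M–E: parent, skip
          E–H: parent, skip
        visit F (parent H)
          F–H: parent, skip
          visit I (parent F)
            I–F: parent, skip
        H–K: K visited and ≠ parent → cycle
Cycle: K – J – H – K.

Yes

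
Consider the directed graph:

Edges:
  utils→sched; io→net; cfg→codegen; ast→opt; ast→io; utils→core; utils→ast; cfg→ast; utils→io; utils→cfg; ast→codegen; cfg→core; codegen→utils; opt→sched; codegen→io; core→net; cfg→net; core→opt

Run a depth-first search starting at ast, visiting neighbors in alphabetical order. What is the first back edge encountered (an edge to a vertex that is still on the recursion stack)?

utils->ast

DFS from ast (visiting neighbors in alphabetical order); mark gray on enter, black on exit:
ast gray
  codegen gray
    io gray
      net gray
      net black
    io black
    utils gray
      utils→ast: ast is gray → back edge
First back edge: utils → ast.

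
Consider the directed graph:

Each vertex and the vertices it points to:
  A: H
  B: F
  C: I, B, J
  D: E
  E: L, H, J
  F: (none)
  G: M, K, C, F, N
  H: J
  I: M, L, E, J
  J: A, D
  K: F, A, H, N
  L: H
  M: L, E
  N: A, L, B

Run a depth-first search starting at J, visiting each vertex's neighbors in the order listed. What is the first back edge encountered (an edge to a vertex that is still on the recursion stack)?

DFS from J (visiting each vertex's neighbors in the order listed); mark gray on enter, black on exit:
J gray
  A gray
    H gray
      H→J: J is gray → back edge
First back edge: H → J.

H→J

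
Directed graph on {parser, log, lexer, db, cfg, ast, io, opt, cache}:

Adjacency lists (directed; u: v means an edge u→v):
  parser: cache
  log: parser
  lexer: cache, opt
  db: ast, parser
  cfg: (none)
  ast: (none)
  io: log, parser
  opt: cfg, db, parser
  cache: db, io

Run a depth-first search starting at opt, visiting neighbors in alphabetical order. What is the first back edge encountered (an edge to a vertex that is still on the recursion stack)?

cache→db

DFS from opt (visiting neighbors in alphabetical order); mark gray on enter, black on exit:
opt gray
  cfg gray
  cfg black
  db gray
    ast gray
    ast black
    parser gray
      cache gray
        cache→db: db is gray → back edge
First back edge: cache → db.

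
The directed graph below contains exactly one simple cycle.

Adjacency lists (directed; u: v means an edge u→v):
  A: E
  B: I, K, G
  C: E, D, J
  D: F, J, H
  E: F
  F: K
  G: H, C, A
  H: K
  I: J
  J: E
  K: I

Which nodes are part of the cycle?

E, F, I, J, K

DFS with gray/black marking from I:
I gray
  J gray
    E gray
      F gray
        K gray
          K→I: I is gray → back edge
Back edge closes the cycle I → J → E → F → K → I; its vertices are {E, F, I, J, K}.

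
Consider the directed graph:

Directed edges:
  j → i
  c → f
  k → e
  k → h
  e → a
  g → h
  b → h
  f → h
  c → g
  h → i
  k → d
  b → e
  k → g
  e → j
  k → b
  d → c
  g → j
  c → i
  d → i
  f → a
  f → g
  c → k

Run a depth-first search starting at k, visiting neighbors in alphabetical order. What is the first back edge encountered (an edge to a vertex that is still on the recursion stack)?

DFS from k (visiting neighbors in alphabetical order); mark gray on enter, black on exit:
k gray
  b gray
    e gray
      a gray
      a black
      j gray
        i gray
        i black
      j black
    e black
    h gray
      h→i: i black — skip
    h black
  b black
  d gray
    c gray
      f gray
        f→a: a black — skip
        g gray
          g→h: h black — skip
          g→j: j black — skip
        g black
        f→h: h black — skip
      f black
      c→g: g black — skip
      c→i: i black — skip
      c→k: k is gray → back edge
First back edge: c → k.

c->k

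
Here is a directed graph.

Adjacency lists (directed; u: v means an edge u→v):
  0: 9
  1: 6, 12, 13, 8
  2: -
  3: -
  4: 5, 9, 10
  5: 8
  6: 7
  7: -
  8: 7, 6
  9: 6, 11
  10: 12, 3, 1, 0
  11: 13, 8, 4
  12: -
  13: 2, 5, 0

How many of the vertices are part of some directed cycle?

7

A vertex is on a directed cycle iff it belongs to a strongly connected component of size ≥ 2 (or has a self-loop).
The vertices on cycles are {0, 1, 4, 9, 10, 11, 13} — 7 in total.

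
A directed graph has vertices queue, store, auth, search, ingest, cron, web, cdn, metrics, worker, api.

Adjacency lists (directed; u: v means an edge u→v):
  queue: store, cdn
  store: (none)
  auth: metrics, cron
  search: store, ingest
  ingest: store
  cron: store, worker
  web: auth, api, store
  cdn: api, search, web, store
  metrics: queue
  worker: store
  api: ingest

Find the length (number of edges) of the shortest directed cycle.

For each vertex v, BFS finds the shortest path from v back to v.
The shortest such closed walk is cdn → web → auth → metrics → queue → cdn, length 5.

5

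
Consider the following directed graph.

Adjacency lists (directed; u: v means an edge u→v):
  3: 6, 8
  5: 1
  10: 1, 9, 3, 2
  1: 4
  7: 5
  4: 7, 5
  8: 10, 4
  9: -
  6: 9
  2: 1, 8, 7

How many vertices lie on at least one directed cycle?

A vertex is on a directed cycle iff it belongs to a strongly connected component of size ≥ 2 (or has a self-loop).
The vertices on cycles are {1, 2, 3, 4, 5, 7, 8, 10} — 8 in total.

8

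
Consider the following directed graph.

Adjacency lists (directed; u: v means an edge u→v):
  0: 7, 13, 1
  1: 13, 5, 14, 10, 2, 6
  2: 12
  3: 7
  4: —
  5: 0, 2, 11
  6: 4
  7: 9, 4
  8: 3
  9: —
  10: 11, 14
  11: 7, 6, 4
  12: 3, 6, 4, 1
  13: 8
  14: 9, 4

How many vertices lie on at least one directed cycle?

A vertex is on a directed cycle iff it belongs to a strongly connected component of size ≥ 2 (or has a self-loop).
The vertices on cycles are {0, 1, 2, 5, 12} — 5 in total.

5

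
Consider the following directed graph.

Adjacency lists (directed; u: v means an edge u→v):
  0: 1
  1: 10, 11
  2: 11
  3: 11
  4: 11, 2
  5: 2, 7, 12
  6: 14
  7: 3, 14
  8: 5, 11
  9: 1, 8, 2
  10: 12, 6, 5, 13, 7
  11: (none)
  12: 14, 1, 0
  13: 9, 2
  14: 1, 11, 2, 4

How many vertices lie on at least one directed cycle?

11

A vertex is on a directed cycle iff it belongs to a strongly connected component of size ≥ 2 (or has a self-loop).
The vertices on cycles are {0, 1, 5, 6, 7, 8, 9, 10, 12, 13, 14} — 11 in total.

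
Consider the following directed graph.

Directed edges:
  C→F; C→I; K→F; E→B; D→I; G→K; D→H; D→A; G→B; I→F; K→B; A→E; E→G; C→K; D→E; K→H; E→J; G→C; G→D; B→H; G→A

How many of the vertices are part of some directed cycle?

A vertex is on a directed cycle iff it belongs to a strongly connected component of size ≥ 2 (or has a self-loop).
The vertices on cycles are {A, D, E, G} — 4 in total.

4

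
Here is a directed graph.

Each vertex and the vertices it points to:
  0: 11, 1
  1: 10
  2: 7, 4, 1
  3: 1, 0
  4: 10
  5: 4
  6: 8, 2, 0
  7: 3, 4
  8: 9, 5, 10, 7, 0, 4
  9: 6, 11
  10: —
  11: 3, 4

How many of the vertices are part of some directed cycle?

6

A vertex is on a directed cycle iff it belongs to a strongly connected component of size ≥ 2 (or has a self-loop).
The vertices on cycles are {0, 3, 6, 8, 9, 11} — 6 in total.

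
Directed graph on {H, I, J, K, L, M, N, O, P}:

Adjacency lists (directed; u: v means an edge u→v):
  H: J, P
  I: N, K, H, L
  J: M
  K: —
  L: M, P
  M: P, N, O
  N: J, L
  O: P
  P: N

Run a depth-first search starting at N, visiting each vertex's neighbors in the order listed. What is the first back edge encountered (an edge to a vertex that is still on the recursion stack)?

DFS from N (visiting each vertex's neighbors in the order listed); mark gray on enter, black on exit:
N gray
  J gray
    M gray
      P gray
        P→N: N is gray → back edge
First back edge: P → N.

P->N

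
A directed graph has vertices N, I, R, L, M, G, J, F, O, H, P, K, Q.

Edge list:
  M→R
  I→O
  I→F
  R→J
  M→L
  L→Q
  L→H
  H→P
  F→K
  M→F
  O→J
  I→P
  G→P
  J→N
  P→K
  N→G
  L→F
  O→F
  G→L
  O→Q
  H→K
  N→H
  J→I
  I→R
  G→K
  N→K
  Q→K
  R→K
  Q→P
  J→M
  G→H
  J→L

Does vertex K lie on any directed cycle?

K lies on a cycle iff there is a path from K back to itself.
Exploring from K, it never reaches itself; equivalently, its strongly connected component is a singleton.

No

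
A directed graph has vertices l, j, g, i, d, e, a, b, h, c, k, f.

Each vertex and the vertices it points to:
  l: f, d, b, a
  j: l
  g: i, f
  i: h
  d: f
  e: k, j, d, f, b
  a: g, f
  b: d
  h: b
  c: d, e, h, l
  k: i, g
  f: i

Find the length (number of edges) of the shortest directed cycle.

For each vertex v, BFS finds the shortest path from v back to v.
The shortest such closed walk is h → b → d → f → i → h, length 5.

5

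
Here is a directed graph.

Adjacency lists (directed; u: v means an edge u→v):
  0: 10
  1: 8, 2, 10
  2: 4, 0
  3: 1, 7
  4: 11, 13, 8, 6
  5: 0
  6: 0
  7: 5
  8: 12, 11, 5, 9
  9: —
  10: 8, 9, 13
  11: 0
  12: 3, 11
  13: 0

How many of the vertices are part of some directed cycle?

A vertex is on a directed cycle iff it belongs to a strongly connected component of size ≥ 2 (or has a self-loop).
The vertices on cycles are {0, 1, 2, 3, 4, 5, 6, 7, 8, 10, 11, 12, 13} — 13 in total.

13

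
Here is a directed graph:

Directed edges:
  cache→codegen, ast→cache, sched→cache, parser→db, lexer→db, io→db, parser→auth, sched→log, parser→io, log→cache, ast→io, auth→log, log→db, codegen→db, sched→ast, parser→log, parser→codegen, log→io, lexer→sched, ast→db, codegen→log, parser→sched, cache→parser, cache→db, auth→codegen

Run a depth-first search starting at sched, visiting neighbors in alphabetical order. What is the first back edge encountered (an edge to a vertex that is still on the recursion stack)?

log->cache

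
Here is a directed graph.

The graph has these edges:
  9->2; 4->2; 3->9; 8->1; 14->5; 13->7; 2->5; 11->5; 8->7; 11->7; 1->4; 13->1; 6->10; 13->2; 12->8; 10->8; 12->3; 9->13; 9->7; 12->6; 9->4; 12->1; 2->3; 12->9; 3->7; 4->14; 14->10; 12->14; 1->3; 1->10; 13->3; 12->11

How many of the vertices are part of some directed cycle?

9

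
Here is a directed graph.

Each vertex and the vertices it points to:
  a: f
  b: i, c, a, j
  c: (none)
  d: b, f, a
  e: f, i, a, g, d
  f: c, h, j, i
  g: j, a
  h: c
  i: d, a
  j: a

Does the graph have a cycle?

Yes

DFS with white/gray/black marking, starting from j:
j gray
  a gray
    f gray
      c gray
      c black
      h gray
        h→c: c black — skip
      h black
      f→j: j is gray → back edge
Back edge found, so a cycle exists: j → a → f → j.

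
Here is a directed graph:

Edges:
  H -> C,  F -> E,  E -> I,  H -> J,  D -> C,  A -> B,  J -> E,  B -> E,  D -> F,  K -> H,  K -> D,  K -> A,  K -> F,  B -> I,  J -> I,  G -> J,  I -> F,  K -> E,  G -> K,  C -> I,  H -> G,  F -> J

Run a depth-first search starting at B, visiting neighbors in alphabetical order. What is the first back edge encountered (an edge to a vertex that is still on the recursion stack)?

DFS from B (visiting neighbors in alphabetical order); mark gray on enter, black on exit:
B gray
  E gray
    I gray
      F gray
        F→E: E is gray → back edge
First back edge: F → E.

F->E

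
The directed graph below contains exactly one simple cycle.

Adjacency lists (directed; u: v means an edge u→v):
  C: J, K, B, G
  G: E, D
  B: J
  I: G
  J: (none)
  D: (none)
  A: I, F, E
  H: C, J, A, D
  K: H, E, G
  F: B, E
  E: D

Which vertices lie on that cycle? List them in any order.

DFS with gray/black marking from H:
H gray
  C gray
    J gray
    J black
    K gray
      K→H: H is gray → back edge
Back edge closes the cycle H → C → K → H; its vertices are {C, H, K}.

C, H, K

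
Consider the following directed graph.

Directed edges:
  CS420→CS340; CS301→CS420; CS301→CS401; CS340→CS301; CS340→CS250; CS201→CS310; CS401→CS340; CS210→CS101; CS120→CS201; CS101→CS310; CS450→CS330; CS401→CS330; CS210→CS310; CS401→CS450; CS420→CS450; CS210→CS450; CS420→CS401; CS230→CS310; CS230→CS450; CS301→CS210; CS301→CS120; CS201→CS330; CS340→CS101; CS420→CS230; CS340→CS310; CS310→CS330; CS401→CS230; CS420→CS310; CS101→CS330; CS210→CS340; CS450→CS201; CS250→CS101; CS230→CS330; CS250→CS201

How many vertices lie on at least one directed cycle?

5

A vertex is on a directed cycle iff it belongs to a strongly connected component of size ≥ 2 (or has a self-loop).
The vertices on cycles are {CS210, CS301, CS340, CS401, CS420} — 5 in total.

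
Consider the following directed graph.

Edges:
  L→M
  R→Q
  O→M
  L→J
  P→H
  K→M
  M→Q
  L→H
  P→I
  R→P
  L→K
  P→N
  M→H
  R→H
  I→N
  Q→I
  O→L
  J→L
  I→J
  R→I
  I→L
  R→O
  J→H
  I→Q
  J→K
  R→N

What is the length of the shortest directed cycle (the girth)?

2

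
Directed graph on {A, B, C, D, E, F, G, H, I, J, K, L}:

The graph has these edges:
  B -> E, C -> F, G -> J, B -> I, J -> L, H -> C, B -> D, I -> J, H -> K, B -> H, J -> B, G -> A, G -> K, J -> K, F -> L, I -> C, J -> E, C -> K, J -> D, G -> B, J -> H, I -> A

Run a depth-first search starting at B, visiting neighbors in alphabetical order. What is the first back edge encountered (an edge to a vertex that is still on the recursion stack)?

J->B

DFS from B (visiting neighbors in alphabetical order); mark gray on enter, black on exit:
B gray
  D gray
  D black
  E gray
  E black
  H gray
    C gray
      F gray
        L gray
        L black
      F black
      K gray
      K black
    C black
    H→K: K black — skip
  H black
  I gray
    A gray
    A black
    I→C: C black — skip
    J gray
      J→B: B is gray → back edge
First back edge: J → B.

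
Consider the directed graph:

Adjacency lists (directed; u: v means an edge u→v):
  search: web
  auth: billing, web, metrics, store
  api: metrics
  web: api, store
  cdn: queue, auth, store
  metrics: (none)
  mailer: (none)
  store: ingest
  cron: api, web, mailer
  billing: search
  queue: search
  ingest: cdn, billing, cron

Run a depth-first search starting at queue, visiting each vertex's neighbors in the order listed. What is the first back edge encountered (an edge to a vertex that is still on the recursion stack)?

DFS from queue (visiting each vertex's neighbors in the order listed); mark gray on enter, black on exit:
queue gray
  search gray
    web gray
      api gray
        metrics gray
        metrics black
      api black
      store gray
        ingest gray
          cdn gray
            cdn→queue: queue is gray → back edge
First back edge: cdn → queue.

cdn->queue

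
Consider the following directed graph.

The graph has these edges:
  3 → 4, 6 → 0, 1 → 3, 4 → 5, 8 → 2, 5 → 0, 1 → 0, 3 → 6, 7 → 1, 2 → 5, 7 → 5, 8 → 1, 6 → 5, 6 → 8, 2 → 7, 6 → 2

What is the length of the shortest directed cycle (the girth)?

For each vertex v, BFS finds the shortest path from v back to v.
The shortest such closed walk is 3 → 6 → 8 → 1 → 3, length 4.

4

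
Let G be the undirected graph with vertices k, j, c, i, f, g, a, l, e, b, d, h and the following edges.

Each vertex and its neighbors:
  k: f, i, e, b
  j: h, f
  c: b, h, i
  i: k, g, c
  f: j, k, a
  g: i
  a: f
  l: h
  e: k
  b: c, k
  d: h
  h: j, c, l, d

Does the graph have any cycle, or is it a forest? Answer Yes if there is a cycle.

DFS, tracking each vertex's parent; an edge to a visited non-parent vertex closes a cycle.
Start from c:
visit c (parent –)
  visit b (parent c)
    b–c: parent, skip
    visit k (parent b)
      visit f (parent k)
        visit j (parent f)
          visit h (parent j)
            h–j: parent, skip
            h–c: c visited and ≠ parent → cycle
Cycle: c – b – k – f – j – h – c.

Yes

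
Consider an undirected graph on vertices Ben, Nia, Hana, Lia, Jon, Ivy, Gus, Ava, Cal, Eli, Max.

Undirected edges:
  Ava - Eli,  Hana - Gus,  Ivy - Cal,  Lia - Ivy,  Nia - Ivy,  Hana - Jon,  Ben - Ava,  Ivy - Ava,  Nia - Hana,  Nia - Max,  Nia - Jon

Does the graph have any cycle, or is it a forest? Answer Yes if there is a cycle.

Yes

DFS, tracking each vertex's parent; an edge to a visited non-parent vertex closes a cycle.
Start from Cal:
visit Cal (parent –)
  visit Ivy (parent Cal)
    visit Nia (parent Ivy)
      visit Jon (parent Nia)
        visit Hana (parent Jon)
          visit Gus (parent Hana)
            Gus–Hana: parent, skip
          Hana–Jon: parent, skip
          Hana–Nia: Nia visited and ≠ parent → cycle
Cycle: Nia – Jon – Hana – Nia.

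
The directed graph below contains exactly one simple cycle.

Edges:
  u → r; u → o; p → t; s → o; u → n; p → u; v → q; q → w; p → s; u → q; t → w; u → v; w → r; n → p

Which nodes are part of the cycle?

DFS with gray/black marking from p:
p gray
  t gray
    w gray
      r gray
      r black
    w black
  t black
  s gray
    o gray
    o black
  s black
  u gray
    n gray
      n→p: p is gray → back edge
Back edge closes the cycle p → u → n → p; its vertices are {n, p, u}.

n, p, u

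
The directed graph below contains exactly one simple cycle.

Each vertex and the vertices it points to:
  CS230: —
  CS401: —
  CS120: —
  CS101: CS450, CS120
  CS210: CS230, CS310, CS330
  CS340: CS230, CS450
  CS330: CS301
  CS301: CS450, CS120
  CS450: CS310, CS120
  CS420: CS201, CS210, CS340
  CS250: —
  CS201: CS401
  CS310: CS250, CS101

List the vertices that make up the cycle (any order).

DFS with gray/black marking from CS310:
CS310 gray
  CS250 gray
  CS250 black
  CS101 gray
    CS450 gray
      CS450→CS310: CS310 is gray → back edge
Back edge closes the cycle CS310 → CS101 → CS450 → CS310; its vertices are {CS101, CS310, CS450}.

CS101, CS310, CS450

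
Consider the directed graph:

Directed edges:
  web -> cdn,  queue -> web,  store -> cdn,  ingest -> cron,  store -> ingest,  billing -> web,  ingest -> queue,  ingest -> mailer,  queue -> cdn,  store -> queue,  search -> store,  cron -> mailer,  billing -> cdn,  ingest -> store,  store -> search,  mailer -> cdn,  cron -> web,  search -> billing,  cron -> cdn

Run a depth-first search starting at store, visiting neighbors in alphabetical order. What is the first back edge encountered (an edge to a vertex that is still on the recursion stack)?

DFS from store (visiting neighbors in alphabetical order); mark gray on enter, black on exit:
store gray
  cdn gray
  cdn black
  ingest gray
    cron gray
      cron→cdn: cdn black — skip
      mailer gray
        mailer→cdn: cdn black — skip
      mailer black
      web gray
        web→cdn: cdn black — skip
      web black
    cron black
    ingest→mailer: mailer black — skip
    queue gray
      queue→cdn: cdn black — skip
      queue→web: web black — skip
    queue black
    ingest→store: store is gray → back edge
First back edge: ingest → store.

ingest->store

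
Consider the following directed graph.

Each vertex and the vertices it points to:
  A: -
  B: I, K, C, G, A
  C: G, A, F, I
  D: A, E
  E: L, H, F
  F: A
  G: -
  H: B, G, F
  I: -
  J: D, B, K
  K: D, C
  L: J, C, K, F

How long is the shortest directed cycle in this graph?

4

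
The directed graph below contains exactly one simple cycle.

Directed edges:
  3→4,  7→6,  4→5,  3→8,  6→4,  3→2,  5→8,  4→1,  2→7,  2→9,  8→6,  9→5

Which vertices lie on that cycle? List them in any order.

DFS with gray/black marking from 4:
4 gray
  1 gray
  1 black
  5 gray
    8 gray
      6 gray
        6→4: 4 is gray → back edge
Back edge closes the cycle 4 → 5 → 8 → 6 → 4; its vertices are {4, 5, 6, 8}.

4, 5, 6, 8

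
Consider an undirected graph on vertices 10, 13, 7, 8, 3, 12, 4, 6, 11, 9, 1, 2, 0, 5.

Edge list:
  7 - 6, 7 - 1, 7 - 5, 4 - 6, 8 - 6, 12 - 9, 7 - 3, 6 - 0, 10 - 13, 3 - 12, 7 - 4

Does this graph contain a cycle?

Yes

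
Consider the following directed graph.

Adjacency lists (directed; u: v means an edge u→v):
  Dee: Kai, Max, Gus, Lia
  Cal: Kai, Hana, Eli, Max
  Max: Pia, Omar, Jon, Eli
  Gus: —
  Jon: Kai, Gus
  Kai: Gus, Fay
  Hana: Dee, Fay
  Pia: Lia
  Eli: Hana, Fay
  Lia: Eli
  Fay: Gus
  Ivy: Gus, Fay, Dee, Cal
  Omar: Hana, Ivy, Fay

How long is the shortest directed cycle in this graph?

4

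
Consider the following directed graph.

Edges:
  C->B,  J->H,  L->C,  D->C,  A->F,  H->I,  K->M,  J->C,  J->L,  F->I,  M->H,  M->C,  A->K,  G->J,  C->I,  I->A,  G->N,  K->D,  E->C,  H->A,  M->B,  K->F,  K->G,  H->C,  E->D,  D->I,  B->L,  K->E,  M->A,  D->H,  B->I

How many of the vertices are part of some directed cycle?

A vertex is on a directed cycle iff it belongs to a strongly connected component of size ≥ 2 (or has a self-loop).
The vertices on cycles are {A, B, C, D, E, F, G, H, I, J, K, L, M} — 13 in total.

13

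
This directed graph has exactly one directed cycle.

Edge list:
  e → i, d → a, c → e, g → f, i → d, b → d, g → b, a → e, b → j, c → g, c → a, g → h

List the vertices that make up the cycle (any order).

a, d, e, i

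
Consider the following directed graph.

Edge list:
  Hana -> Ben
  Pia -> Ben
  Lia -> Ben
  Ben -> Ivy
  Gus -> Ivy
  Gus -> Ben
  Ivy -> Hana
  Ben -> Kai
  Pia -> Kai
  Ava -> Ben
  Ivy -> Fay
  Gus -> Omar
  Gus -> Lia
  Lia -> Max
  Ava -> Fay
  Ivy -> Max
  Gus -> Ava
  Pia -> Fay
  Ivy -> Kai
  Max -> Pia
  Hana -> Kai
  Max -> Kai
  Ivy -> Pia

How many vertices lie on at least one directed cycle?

A vertex is on a directed cycle iff it belongs to a strongly connected component of size ≥ 2 (or has a self-loop).
The vertices on cycles are {Ben, Ivy, Max, Pia, Hana} — 5 in total.

5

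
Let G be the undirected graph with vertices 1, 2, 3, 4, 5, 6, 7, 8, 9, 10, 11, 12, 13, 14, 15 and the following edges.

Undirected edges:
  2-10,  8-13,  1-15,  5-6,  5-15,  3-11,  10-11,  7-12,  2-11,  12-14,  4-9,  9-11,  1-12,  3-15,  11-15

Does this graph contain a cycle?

Yes

DFS, tracking each vertex's parent; an edge to a visited non-parent vertex closes a cycle.
Start from 1:
visit 1 (parent –)
  visit 12 (parent 1)
    visit 14 (parent 12)
      14–12: parent, skip
    12–1: parent, skip
    visit 7 (parent 12)
      7–12: parent, skip
  visit 15 (parent 1)
    15–1: parent, skip
    visit 11 (parent 15)
      11–15: parent, skip
      visit 3 (parent 11)
        3–11: parent, skip
        3–15: 15 visited and ≠ parent → cycle
Cycle: 15 – 11 – 3 – 15.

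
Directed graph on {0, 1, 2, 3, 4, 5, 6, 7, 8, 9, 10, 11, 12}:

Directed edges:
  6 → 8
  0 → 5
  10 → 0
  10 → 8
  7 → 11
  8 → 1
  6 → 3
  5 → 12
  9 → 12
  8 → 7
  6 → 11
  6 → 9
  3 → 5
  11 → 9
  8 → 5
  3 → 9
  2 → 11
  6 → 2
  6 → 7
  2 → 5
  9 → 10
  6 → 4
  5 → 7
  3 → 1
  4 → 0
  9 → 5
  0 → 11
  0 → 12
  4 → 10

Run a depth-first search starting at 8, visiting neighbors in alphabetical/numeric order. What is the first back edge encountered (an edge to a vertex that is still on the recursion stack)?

DFS from 8 (visiting neighbors in alphabetical/numeric order); mark gray on enter, black on exit:
8 gray
  1 gray
  1 black
  5 gray
    7 gray
      11 gray
        9 gray
          9→5: 5 is gray → back edge
First back edge: 9 → 5.

9→5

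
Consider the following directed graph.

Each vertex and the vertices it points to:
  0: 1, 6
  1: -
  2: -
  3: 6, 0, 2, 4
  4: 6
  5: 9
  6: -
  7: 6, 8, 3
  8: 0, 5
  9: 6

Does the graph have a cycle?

No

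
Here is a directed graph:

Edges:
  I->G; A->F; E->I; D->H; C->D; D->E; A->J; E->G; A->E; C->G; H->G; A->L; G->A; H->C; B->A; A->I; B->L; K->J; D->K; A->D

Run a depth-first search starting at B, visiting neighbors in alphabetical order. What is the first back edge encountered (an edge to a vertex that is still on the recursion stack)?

DFS from B (visiting neighbors in alphabetical order); mark gray on enter, black on exit:
B gray
  A gray
    D gray
      E gray
        G gray
          G→A: A is gray → back edge
First back edge: G → A.

G->A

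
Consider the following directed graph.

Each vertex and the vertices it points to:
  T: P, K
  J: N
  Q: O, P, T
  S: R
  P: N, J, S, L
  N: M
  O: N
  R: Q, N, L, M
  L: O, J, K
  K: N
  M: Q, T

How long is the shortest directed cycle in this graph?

4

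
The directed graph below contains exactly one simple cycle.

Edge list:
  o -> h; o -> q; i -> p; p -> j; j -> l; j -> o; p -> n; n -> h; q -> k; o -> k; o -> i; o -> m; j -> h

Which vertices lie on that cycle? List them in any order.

i, j, o, p

DFS with gray/black marking from p:
p gray
  n gray
    h gray
    h black
  n black
  j gray
    l gray
    l black
    o gray
      q gray
        k gray
        k black
      q black
      i gray
        i→p: p is gray → back edge
Back edge closes the cycle p → j → o → i → p; its vertices are {i, j, o, p}.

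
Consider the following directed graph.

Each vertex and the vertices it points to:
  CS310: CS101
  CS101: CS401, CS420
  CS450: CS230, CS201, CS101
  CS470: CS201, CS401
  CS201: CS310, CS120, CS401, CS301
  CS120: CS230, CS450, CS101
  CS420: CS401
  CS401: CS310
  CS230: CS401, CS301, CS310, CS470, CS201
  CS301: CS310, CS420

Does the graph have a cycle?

Yes

DFS with white/gray/black marking, starting from CS120:
CS120 gray
  CS230 gray
    CS401 gray
      CS310 gray
        CS101 gray
          CS101→CS401: CS401 is gray → back edge
Back edge found, so a cycle exists: CS401 → CS310 → CS101 → CS401.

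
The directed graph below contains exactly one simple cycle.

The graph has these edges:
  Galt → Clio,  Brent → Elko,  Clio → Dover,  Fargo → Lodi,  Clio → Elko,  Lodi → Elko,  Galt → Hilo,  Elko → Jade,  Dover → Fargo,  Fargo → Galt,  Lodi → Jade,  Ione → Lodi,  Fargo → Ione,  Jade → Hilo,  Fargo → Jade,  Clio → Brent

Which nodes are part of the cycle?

DFS with gray/black marking from Galt:
Galt gray
  Hilo gray
  Hilo black
  Clio gray
    Dover gray
      Fargo gray
        Fargo→Galt: Galt is gray → back edge
Back edge closes the cycle Galt → Clio → Dover → Fargo → Galt; its vertices are {Clio, Galt, Dover, Fargo}.

Clio, Galt, Dover, Fargo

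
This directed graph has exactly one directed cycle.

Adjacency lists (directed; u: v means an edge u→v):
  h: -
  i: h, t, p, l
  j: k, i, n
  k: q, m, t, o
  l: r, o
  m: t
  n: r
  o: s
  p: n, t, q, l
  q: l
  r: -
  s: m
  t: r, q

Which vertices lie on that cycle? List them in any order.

DFS with gray/black marking from o:
o gray
  s gray
    m gray
      t gray
        r gray
        r black
        q gray
          l gray
            l→r: r black — skip
            l→o: o is gray → back edge
Back edge closes the cycle o → s → m → t → q → l → o; its vertices are {l, m, o, q, s, t}.

l, m, o, q, s, t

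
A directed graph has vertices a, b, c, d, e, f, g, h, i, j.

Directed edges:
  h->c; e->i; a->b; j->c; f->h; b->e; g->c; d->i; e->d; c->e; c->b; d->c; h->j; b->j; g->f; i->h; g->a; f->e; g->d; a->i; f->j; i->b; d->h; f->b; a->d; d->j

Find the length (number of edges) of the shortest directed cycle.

3

For each vertex v, BFS finds the shortest path from v back to v.
The shortest such closed walk is e → d → c → e, length 3.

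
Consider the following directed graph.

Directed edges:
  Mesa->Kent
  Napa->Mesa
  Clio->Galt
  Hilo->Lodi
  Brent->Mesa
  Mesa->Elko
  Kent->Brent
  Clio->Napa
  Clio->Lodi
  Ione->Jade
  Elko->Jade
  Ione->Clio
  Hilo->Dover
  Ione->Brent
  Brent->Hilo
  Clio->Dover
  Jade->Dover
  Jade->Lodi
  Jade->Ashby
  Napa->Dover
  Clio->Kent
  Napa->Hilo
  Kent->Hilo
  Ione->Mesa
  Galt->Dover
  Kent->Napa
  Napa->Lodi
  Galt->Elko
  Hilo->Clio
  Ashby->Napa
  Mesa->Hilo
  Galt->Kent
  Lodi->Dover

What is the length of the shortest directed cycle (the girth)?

For each vertex v, BFS finds the shortest path from v back to v.
The shortest such closed walk is Brent → Mesa → Kent → Brent, length 3.

3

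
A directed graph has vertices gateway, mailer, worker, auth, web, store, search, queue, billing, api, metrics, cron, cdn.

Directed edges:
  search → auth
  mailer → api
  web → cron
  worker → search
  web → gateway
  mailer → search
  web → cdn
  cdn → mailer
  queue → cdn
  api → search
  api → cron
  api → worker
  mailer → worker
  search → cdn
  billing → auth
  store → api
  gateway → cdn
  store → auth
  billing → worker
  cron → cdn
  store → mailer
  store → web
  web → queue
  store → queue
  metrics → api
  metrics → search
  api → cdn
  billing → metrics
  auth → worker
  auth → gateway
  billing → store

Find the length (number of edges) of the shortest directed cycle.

For each vertex v, BFS finds the shortest path from v back to v.
The shortest such closed walk is mailer → api → cdn → mailer, length 3.

3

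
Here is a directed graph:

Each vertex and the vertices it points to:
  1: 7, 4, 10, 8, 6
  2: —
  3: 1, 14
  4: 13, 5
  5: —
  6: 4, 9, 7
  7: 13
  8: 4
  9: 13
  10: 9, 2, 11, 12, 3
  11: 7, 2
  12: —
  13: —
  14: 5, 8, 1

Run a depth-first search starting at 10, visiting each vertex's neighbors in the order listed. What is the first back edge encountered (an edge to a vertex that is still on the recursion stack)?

1→10

DFS from 10 (visiting each vertex's neighbors in the order listed); mark gray on enter, black on exit:
10 gray
  9 gray
    13 gray
    13 black
  9 black
  2 gray
  2 black
  11 gray
    7 gray
      7→13: 13 black — skip
    7 black
    11→2: 2 black — skip
  11 black
  12 gray
  12 black
  3 gray
    1 gray
      1→7: 7 black — skip
      4 gray
        4→13: 13 black — skip
        5 gray
        5 black
      4 black
      1→10: 10 is gray → back edge
First back edge: 1 → 10.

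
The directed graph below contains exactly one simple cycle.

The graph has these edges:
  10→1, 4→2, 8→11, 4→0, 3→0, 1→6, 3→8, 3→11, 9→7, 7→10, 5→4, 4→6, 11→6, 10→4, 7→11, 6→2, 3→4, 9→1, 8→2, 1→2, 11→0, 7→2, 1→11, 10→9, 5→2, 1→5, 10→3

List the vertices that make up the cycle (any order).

DFS with gray/black marking from 10:
10 gray
  9 gray
    1 gray
      6 gray
        2 gray
        2 black
      6 black
      1→2: 2 black — skip
      5 gray
        5→2: 2 black — skip
        4 gray
          4→6: 6 black — skip
          0 gray
          0 black
          4→2: 2 black — skip
        4 black
      5 black
      11 gray
        11→6: 6 black — skip
        11→0: 0 black — skip
      11 black
    1 black
    7 gray
      7→10: 10 is gray → back edge
Back edge closes the cycle 10 → 9 → 7 → 10; its vertices are {7, 9, 10}.

7, 9, 10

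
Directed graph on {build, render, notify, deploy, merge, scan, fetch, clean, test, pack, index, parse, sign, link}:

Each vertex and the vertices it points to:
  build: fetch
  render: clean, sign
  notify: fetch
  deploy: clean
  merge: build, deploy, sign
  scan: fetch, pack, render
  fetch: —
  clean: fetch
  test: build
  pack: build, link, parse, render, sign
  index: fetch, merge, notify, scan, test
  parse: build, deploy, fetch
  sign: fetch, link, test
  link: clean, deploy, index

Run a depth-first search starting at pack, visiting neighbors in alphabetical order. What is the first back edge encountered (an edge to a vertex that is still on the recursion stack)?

DFS from pack (visiting neighbors in alphabetical order); mark gray on enter, black on exit:
pack gray
  build gray
    fetch gray
    fetch black
  build black
  link gray
    clean gray
      clean→fetch: fetch black — skip
    clean black
    deploy gray
      deploy→clean: clean black — skip
    deploy black
    index gray
      index→fetch: fetch black — skip
      merge gray
        merge→build: build black — skip
        merge→deploy: deploy black — skip
        sign gray
          sign→fetch: fetch black — skip
          sign→link: link is gray → back edge
First back edge: sign → link.

sign->link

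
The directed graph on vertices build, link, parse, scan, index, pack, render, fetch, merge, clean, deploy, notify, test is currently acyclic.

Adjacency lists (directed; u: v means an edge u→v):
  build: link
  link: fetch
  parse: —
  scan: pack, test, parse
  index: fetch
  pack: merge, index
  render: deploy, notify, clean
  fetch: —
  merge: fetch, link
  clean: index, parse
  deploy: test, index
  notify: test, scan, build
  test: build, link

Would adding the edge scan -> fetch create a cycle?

Adding scan→fetch creates a cycle iff fetch can already reach scan.
Explore from fetch: no path reaches scan. The graph stays acyclic.

No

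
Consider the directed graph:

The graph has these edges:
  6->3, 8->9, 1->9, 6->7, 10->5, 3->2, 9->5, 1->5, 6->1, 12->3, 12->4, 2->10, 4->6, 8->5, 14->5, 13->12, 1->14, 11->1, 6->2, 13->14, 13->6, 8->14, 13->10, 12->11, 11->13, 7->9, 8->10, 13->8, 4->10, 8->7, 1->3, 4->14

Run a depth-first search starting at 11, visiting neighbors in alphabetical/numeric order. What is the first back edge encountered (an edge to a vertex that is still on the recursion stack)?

DFS from 11 (visiting neighbors in alphabetical/numeric order); mark gray on enter, black on exit:
11 gray
  1 gray
    3 gray
      2 gray
        10 gray
          5 gray
          5 black
        10 black
      2 black
    3 black
    1→5: 5 black — skip
    9 gray
      9→5: 5 black — skip
    9 black
    14 gray
      14→5: 5 black — skip
    14 black
  1 black
  13 gray
    6 gray
      6→1: 1 black — skip
      6→2: 2 black — skip
      6→3: 3 black — skip
      7 gray
        7→9: 9 black — skip
      7 black
    6 black
    8 gray
      8→5: 5 black — skip
      8→7: 7 black — skip
      8→9: 9 black — skip
      8→10: 10 black — skip
      8→14: 14 black — skip
    8 black
    13→10: 10 black — skip
    12 gray
      12→3: 3 black — skip
      4 gray
        4→6: 6 black — skip
        4→10: 10 black — skip
        4→14: 14 black — skip
      4 black
      12→11: 11 is gray → back edge
First back edge: 12 → 11.

12->11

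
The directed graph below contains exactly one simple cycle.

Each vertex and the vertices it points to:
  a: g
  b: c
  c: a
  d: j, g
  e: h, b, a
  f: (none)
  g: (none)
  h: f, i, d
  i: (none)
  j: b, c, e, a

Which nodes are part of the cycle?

d, e, h, j

DFS with gray/black marking from j:
j gray
  b gray
    c gray
      a gray
        g gray
        g black
      a black
    c black
  b black
  j→c: c black — skip
  e gray
    h gray
      f gray
      f black
      i gray
      i black
      d gray
        d→j: j is gray → back edge
Back edge closes the cycle j → e → h → d → j; its vertices are {d, e, h, j}.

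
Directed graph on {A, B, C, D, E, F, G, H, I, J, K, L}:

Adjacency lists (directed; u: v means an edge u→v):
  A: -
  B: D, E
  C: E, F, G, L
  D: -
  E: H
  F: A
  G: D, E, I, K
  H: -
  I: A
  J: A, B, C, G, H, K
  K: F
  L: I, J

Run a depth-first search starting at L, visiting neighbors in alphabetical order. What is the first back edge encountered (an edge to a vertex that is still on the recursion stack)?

DFS from L (visiting neighbors in alphabetical order); mark gray on enter, black on exit:
L gray
  I gray
    A gray
    A black
  I black
  J gray
    J→A: A black — skip
    B gray
      D gray
      D black
      E gray
        H gray
        H black
      E black
    B black
    C gray
      C→E: E black — skip
      F gray
        F→A: A black — skip
      F black
      G gray
        G→D: D black — skip
        G→E: E black — skip
        G→I: I black — skip
        K gray
          K→F: F black — skip
        K black
      G black
      C→L: L is gray → back edge
First back edge: C → L.

C→L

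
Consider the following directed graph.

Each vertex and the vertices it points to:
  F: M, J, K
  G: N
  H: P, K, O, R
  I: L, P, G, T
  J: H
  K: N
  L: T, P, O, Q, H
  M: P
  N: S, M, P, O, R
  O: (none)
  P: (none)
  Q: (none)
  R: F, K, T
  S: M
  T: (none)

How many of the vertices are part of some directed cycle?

6

A vertex is on a directed cycle iff it belongs to a strongly connected component of size ≥ 2 (or has a self-loop).
The vertices on cycles are {F, H, J, K, N, R} — 6 in total.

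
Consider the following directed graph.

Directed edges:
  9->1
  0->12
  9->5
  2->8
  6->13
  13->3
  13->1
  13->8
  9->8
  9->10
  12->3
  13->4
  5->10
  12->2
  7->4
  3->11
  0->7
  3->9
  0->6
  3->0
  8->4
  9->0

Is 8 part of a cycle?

No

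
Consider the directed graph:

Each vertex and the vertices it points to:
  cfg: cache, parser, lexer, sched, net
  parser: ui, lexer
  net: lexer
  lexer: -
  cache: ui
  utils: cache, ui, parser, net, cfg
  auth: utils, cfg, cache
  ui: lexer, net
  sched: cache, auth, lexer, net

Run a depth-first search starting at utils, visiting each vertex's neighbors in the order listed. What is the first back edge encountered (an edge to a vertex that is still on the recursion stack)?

auth->utils

DFS from utils (visiting each vertex's neighbors in the order listed); mark gray on enter, black on exit:
utils gray
  cache gray
    ui gray
      lexer gray
      lexer black
      net gray
        net→lexer: lexer black — skip
      net black
    ui black
  cache black
  utils→ui: ui black — skip
  parser gray
    parser→ui: ui black — skip
    parser→lexer: lexer black — skip
  parser black
  utils→net: net black — skip
  cfg gray
    cfg→cache: cache black — skip
    cfg→parser: parser black — skip
    cfg→lexer: lexer black — skip
    sched gray
      sched→cache: cache black — skip
      auth gray
        auth→utils: utils is gray → back edge
First back edge: auth → utils.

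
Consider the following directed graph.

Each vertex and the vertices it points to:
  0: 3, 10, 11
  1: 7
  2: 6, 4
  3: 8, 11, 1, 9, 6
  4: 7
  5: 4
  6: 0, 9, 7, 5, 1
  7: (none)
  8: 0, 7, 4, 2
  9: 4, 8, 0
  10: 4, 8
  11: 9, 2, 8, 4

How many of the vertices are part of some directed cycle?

8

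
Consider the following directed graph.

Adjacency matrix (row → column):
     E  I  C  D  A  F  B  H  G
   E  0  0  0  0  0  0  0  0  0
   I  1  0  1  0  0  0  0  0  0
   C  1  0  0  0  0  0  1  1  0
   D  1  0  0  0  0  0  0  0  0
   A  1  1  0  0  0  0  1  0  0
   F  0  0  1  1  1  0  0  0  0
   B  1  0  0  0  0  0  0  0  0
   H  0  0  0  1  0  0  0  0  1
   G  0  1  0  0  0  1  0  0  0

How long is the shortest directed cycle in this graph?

4

For each vertex v, BFS finds the shortest path from v back to v.
The shortest such closed walk is G → I → C → H → G, length 4.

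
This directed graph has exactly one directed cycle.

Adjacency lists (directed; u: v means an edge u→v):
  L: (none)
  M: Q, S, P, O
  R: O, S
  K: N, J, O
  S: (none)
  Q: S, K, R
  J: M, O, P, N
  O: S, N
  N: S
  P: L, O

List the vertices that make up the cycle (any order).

DFS with gray/black marking from Q:
Q gray
  S gray
  S black
  K gray
    N gray
      N→S: S black — skip
    N black
    J gray
      M gray
        M→Q: Q is gray → back edge
Back edge closes the cycle Q → K → J → M → Q; its vertices are {J, K, M, Q}.

J, K, M, Q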